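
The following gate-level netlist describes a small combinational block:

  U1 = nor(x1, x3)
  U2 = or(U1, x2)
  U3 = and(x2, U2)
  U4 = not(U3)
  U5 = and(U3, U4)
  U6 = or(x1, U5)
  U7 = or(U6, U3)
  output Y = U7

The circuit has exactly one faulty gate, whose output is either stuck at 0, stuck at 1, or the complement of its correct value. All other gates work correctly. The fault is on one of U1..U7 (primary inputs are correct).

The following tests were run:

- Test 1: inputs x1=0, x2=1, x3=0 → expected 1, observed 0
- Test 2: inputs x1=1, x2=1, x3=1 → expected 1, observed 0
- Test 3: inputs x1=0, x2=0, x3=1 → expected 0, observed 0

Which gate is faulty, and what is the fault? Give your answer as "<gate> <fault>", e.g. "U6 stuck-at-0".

Fault-free values for test 1 (x1=0, x2=1, x3=0): U1=1, U2=1, U3=1, U4=0, U5=0, U6=0, U7=1, giving Y=1. Observed 0.
Test 1: faults giving observed 0 are {U2 stuck-at-0, U2 inverted output, U3 stuck-at-0, U3 inverted output, U7 stuck-at-0, U7 inverted output}.
Test 2 (x1=1, x2=1, x3=1): fault-free U1=0, U2=1, U3=1, U4=0, U5=0, U6=1, U7=1 → 1; observed 0. Eliminates U2 stuck-at-0, U2 inverted output, U3 stuck-at-0, U3 inverted output.
Test 3 (x1=0, x2=0, x3=1): fault-free U1=0, U2=0, U3=0, U4=1, U5=0, U6=0, U7=0 → 0; observed 0. Eliminates U7 inverted output.
Only U7 stuck-at-0 is consistent with every test.

U7 stuck-at-0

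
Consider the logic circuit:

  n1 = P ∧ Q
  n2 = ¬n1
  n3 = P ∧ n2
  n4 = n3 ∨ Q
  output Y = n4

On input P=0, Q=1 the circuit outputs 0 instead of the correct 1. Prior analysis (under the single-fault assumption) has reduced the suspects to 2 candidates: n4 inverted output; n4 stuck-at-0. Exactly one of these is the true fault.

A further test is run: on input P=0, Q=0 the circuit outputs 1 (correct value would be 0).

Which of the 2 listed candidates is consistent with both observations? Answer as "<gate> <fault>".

n4 inverted output

Evaluate each candidate on input P=0, Q=0:
  n4 inverted output: n1=0, n2=1, n3=0, n4=1 [inverted output] → 1 — matches
  n4 stuck-at-0: n1=0, n2=1, n3=0, n4=0 [stuck-at-0] → 0 — eliminated
Only n4 inverted output reproduces the observed 1.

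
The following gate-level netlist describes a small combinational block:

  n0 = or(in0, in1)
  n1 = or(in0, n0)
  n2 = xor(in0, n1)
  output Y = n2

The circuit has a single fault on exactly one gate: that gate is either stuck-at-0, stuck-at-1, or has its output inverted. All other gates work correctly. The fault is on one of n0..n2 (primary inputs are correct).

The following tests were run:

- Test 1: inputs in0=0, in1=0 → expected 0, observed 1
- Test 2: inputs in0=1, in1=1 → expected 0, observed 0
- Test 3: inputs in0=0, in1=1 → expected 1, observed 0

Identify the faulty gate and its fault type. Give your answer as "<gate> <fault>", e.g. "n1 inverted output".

Fault-free values for test 1 (in0=0, in1=0): n0=0, n1=0, n2=0, giving Y=0. Observed 1.
Test 1: faults giving observed 1 are {n0 stuck-at-1, n0 inverted output, n1 stuck-at-1, n1 inverted output, n2 stuck-at-1, n2 inverted output}.
Test 2 (in0=1, in1=1): fault-free n0=1, n1=1, n2=0 → 0; observed 0. Eliminates n1 inverted output, n2 stuck-at-1, n2 inverted output.
Test 3 (in0=0, in1=1): fault-free n0=1, n1=1, n2=1 → 1; observed 0. Eliminates n0 stuck-at-1, n1 stuck-at-1.
Only n0 inverted output is consistent with every test.

n0 inverted output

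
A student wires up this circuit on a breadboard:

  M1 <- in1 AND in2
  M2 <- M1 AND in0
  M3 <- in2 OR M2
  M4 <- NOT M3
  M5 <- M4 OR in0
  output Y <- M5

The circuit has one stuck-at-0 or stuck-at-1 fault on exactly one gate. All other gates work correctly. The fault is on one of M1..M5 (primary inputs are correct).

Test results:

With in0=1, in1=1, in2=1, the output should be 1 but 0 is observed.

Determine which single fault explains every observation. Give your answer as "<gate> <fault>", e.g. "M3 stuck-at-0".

M5 stuck-at-0

Fault-free values for test 1 (in0=1, in1=1, in2=1): M1=1, M2=1, M3=1, M4=0, M5=1, giving Y=1. Observed 0.
Test 1: faults giving observed 0 are {M5 stuck-at-0}.
Only M5 stuck-at-0 is consistent with every test.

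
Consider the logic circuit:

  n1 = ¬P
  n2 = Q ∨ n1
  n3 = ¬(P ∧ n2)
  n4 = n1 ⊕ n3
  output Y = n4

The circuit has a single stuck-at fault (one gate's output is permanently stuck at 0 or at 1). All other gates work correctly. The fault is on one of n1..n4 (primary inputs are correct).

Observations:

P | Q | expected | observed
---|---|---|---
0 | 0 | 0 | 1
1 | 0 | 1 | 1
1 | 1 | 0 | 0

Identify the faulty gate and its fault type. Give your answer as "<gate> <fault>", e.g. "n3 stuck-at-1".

Fault-free values for test 1 (P=0, Q=0): n1=1, n2=1, n3=1, n4=0, giving Y=0. Observed 1.
Test 1: faults giving observed 1 are {n1 stuck-at-0, n3 stuck-at-0, n4 stuck-at-1}.
Test 2 (P=1, Q=0): fault-free n1=0, n2=0, n3=1, n4=1 → 1; observed 1. Eliminates n3 stuck-at-0.
Test 3 (P=1, Q=1): fault-free n1=0, n2=1, n3=0, n4=0 → 0; observed 0. Eliminates n4 stuck-at-1.
Only n1 stuck-at-0 is consistent with every test.

n1 stuck-at-0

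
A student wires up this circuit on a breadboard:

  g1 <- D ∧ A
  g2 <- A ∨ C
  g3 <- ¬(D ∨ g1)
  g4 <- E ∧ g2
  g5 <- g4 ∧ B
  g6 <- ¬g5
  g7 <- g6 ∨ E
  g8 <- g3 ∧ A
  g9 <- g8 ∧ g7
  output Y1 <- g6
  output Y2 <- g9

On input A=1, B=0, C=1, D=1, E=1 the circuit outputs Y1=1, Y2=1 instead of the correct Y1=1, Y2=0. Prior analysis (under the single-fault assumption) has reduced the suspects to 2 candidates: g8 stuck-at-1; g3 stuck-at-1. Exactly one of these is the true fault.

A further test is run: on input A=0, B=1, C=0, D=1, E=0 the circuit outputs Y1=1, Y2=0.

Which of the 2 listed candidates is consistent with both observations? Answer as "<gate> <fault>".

Evaluate each candidate on input A=0, B=1, C=0, D=1, E=0:
  g8 stuck-at-1: g1=0, g2=0, g3=0, g4=0, g5=0, g6=1, g7=1, g8=1 [stuck-at-1], g9=1 → Y1=1, Y2=1 — eliminated
  g3 stuck-at-1: g1=0, g2=0, g3=1 [stuck-at-1], g4=0, g5=0, g6=1, g7=1, g8=0, g9=0 → Y1=1, Y2=0 — matches
Only g3 stuck-at-1 reproduces the observed Y1=1, Y2=0.

g3 stuck-at-1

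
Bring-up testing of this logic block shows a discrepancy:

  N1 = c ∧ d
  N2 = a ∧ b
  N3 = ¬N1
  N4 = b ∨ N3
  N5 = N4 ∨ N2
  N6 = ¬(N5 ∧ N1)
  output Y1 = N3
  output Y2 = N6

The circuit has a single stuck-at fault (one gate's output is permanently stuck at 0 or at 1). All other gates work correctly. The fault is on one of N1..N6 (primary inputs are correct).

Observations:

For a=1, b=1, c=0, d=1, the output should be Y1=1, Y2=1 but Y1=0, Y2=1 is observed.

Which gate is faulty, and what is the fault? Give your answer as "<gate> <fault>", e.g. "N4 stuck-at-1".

Fault-free values for test 1 (a=1, b=1, c=0, d=1): N1=0, N2=1, N3=1, N4=1, N5=1, N6=1, giving Y1=1, Y2=1. Observed Y1=0, Y2=1.
Test 1: faults giving observed Y1=0, Y2=1 are {N3 stuck-at-0}.
Only N3 stuck-at-0 is consistent with every test.

N3 stuck-at-0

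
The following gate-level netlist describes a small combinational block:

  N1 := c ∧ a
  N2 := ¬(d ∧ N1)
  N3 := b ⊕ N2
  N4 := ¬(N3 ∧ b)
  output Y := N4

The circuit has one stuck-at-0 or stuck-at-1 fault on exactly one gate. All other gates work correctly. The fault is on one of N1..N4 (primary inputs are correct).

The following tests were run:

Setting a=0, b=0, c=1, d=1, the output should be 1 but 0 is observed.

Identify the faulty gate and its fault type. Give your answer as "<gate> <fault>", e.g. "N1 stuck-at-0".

Fault-free values for test 1 (a=0, b=0, c=1, d=1): N1=0, N2=1, N3=1, N4=1, giving Y=1. Observed 0.
Test 1: faults giving observed 0 are {N4 stuck-at-0}.
Only N4 stuck-at-0 is consistent with every test.

N4 stuck-at-0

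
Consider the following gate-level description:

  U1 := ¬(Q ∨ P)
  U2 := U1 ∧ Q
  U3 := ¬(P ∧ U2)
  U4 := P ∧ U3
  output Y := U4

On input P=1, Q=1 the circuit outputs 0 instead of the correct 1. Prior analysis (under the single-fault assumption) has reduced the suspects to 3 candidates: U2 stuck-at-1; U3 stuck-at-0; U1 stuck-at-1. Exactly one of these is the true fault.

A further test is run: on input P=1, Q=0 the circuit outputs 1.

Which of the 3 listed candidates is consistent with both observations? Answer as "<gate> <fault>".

U1 stuck-at-1

Evaluate each candidate on input P=1, Q=0:
  U2 stuck-at-1: U1=0, U2=1 [stuck-at-1], U3=0, U4=0 → 0 — eliminated
  U3 stuck-at-0: U1=0, U2=0, U3=0 [stuck-at-0], U4=0 → 0 — eliminated
  U1 stuck-at-1: U1=1 [stuck-at-1], U2=0, U3=1, U4=1 → 1 — matches
Only U1 stuck-at-1 reproduces the observed 1.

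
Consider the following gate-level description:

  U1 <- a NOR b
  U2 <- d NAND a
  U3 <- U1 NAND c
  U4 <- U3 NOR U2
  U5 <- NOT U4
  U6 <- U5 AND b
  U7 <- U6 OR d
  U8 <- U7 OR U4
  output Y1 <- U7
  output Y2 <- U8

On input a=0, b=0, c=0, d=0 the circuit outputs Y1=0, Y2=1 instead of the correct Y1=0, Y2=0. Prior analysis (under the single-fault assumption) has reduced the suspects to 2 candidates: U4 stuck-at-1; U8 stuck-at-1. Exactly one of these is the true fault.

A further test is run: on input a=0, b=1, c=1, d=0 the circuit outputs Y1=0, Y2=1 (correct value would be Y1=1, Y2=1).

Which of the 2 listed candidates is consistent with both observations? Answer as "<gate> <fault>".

U4 stuck-at-1

Evaluate each candidate on input a=0, b=1, c=1, d=0:
  U4 stuck-at-1: U1=0, U2=1, U3=1, U4=1 [stuck-at-1], U5=0, U6=0, U7=0, U8=1 → Y1=0, Y2=1 — matches
  U8 stuck-at-1: U1=0, U2=1, U3=1, U4=0, U5=1, U6=1, U7=1, U8=1 [stuck-at-1] → Y1=1, Y2=1 — eliminated
Only U4 stuck-at-1 reproduces the observed Y1=0, Y2=1.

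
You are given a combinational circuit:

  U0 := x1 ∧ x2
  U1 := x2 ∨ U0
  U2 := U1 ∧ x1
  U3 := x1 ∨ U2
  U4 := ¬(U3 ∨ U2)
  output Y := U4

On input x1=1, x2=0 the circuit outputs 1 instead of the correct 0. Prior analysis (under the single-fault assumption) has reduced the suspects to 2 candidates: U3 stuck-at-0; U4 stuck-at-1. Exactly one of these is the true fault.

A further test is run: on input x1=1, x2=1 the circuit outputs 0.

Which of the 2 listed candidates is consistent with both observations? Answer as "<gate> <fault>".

U3 stuck-at-0

Evaluate each candidate on input x1=1, x2=1:
  U3 stuck-at-0: U0=1, U1=1, U2=1, U3=0 [stuck-at-0], U4=0 → 0 — matches
  U4 stuck-at-1: U0=1, U1=1, U2=1, U3=1, U4=1 [stuck-at-1] → 1 — eliminated
Only U3 stuck-at-0 reproduces the observed 0.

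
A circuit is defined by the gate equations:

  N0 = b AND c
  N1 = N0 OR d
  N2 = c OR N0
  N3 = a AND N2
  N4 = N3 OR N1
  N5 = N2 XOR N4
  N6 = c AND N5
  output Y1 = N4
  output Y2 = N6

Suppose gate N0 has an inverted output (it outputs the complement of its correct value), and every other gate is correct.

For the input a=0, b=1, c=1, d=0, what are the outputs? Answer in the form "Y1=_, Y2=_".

Y1=0, Y2=1

Propagate with N0 forced: N0=0 [inverted output], N1=0, N2=1, N3=0, N4=0, N5=1, N6=1.
So the outputs are Y1=0, Y2=1. (Without the fault they would be Y1=1, Y2=0.)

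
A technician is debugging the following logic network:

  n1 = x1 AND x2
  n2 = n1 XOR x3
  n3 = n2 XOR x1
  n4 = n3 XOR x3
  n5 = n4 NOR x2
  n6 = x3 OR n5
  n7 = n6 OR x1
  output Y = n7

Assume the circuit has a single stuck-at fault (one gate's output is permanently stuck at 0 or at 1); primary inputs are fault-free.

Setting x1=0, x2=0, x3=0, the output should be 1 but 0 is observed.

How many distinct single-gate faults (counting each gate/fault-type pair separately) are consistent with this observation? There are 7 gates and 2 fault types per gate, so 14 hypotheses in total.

7

Fault-free: n1=0, n2=0, n3=0, n4=0, n5=1, n6=1, n7=1 → 1. Observed 0.
  n1 stuck-at-0: output 1 ✗
  n1 stuck-at-1: output 0 ✓
  n2 stuck-at-0: output 1 ✗
  n2 stuck-at-1: output 0 ✓
  n3 stuck-at-0: output 1 ✗
  n3 stuck-at-1: output 0 ✓
  n4 stuck-at-0: output 1 ✗
  n4 stuck-at-1: output 0 ✓
  n5 stuck-at-0: output 0 ✓
  n5 stuck-at-1: output 1 ✗
  n6 stuck-at-0: output 0 ✓
  n6 stuck-at-1: output 1 ✗
  n7 stuck-at-0: output 0 ✓
  n7 stuck-at-1: output 1 ✗
Consistent faults: {n1 stuck-at-1, n2 stuck-at-1, n3 stuck-at-1, n4 stuck-at-1, n5 stuck-at-0, n6 stuck-at-0, n7 stuck-at-0} — 7 in all.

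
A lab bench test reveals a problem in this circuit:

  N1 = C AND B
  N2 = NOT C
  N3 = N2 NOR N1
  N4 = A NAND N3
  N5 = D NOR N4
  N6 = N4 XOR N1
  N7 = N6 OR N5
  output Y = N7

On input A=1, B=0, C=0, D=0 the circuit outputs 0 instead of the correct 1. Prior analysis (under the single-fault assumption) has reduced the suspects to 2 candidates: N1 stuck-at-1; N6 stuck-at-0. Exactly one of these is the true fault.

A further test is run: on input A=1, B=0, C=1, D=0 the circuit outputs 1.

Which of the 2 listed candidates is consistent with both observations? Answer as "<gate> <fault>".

N6 stuck-at-0

Evaluate each candidate on input A=1, B=0, C=1, D=0:
  N1 stuck-at-1: N1=1 [stuck-at-1], N2=0, N3=0, N4=1, N5=0, N6=0, N7=0 → 0 — eliminated
  N6 stuck-at-0: N1=0, N2=0, N3=1, N4=0, N5=1, N6=0 [stuck-at-0], N7=1 → 1 — matches
Only N6 stuck-at-0 reproduces the observed 1.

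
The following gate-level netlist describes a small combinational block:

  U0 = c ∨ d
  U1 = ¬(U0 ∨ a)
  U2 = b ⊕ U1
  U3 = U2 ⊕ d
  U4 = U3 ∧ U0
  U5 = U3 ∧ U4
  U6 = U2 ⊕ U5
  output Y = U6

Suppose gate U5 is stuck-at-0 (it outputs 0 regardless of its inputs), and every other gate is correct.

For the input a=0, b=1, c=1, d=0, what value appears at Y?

1

Propagate with U5 forced: U0=1, U1=0, U2=1, U3=1, U4=1, U5=0 [stuck-at-0], U6=1.
So Y = 1. (Without the fault it would be 0.)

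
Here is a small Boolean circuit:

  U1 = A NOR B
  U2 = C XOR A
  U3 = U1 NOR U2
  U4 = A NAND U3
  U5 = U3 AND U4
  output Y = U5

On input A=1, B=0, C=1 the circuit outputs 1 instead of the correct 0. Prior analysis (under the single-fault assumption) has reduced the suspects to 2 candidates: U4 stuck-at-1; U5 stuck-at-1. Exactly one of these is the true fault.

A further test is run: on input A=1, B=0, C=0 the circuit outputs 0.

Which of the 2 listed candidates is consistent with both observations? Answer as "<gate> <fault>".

U4 stuck-at-1

Evaluate each candidate on input A=1, B=0, C=0:
  U4 stuck-at-1: U1=0, U2=1, U3=0, U4=1 [stuck-at-1], U5=0 → 0 — matches
  U5 stuck-at-1: U1=0, U2=1, U3=0, U4=1, U5=1 [stuck-at-1] → 1 — eliminated
Only U4 stuck-at-1 reproduces the observed 0.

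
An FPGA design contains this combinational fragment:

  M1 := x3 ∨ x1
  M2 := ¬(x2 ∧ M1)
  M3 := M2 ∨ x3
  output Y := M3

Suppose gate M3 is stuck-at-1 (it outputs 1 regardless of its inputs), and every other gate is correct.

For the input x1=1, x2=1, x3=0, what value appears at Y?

1

Propagate with M3 forced: M1=1, M2=0, M3=1 [stuck-at-1].
So Y = 1. (Without the fault it would be 0.)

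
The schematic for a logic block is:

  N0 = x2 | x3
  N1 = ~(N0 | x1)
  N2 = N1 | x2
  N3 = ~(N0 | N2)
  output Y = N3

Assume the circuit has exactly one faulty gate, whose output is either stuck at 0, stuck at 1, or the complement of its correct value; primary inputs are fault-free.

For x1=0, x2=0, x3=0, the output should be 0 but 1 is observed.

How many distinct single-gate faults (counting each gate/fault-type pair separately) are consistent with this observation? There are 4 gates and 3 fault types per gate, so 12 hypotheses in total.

Fault-free: N0=0, N1=1, N2=1, N3=0 → 0. Observed 1.
  N0 stuck-at-0: output 0 ✗
  N0 stuck-at-1: output 0 ✗
  N0 inverted output: output 0 ✗
  N1 stuck-at-0: output 1 ✓
  N1 stuck-at-1: output 0 ✗
  N1 inverted output: output 1 ✓
  N2 stuck-at-0: output 1 ✓
  N2 stuck-at-1: output 0 ✗
  N2 inverted output: output 1 ✓
  N3 stuck-at-0: output 0 ✗
  N3 stuck-at-1: output 1 ✓
  N3 inverted output: output 1 ✓
Consistent faults: {N1 stuck-at-0, N1 inverted output, N2 stuck-at-0, N2 inverted output, N3 stuck-at-1, N3 inverted output} — 6 in all.

6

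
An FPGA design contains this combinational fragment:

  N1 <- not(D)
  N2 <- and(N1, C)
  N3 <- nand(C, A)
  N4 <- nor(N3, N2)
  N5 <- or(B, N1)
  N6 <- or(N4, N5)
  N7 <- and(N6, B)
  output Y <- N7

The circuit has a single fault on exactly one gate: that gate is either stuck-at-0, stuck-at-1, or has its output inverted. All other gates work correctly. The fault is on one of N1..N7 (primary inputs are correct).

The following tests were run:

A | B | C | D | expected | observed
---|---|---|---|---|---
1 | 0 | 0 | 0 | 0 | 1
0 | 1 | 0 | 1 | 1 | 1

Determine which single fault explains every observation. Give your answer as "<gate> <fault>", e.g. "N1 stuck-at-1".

N7 stuck-at-1

Fault-free values for test 1 (A=1, B=0, C=0, D=0): N1=1, N2=0, N3=1, N4=0, N5=1, N6=1, N7=0, giving Y=0. Observed 1.
Test 1: faults giving observed 1 are {N7 stuck-at-1, N7 inverted output}.
Test 2 (A=0, B=1, C=0, D=1): fault-free N1=0, N2=0, N3=1, N4=0, N5=1, N6=1, N7=1 → 1; observed 1. Eliminates N7 inverted output.
Only N7 stuck-at-1 is consistent with every test.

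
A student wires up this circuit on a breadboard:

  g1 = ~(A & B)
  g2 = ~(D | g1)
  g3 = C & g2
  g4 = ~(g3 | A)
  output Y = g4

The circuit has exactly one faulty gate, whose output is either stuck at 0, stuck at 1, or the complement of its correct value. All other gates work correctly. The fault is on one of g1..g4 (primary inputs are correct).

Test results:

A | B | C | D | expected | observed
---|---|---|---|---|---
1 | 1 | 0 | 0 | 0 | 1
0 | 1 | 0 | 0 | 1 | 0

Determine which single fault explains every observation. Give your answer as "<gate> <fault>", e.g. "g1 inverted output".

g4 inverted output

Fault-free values for test 1 (A=1, B=1, C=0, D=0): g1=0, g2=1, g3=0, g4=0, giving Y=0. Observed 1.
Test 1: faults giving observed 1 are {g4 stuck-at-1, g4 inverted output}.
Test 2 (A=0, B=1, C=0, D=0): fault-free g1=1, g2=0, g3=0, g4=1 → 1; observed 0. Eliminates g4 stuck-at-1.
Only g4 inverted output is consistent with every test.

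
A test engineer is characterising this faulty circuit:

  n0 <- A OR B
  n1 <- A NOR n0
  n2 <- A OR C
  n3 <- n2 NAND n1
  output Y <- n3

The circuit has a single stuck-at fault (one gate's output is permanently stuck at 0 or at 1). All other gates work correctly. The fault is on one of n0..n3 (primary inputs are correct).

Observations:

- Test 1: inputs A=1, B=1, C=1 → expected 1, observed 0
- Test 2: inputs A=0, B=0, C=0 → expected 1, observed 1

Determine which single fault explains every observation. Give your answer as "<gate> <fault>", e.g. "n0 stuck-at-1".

n1 stuck-at-1

Fault-free values for test 1 (A=1, B=1, C=1): n0=1, n1=0, n2=1, n3=1, giving Y=1. Observed 0.
Test 1: faults giving observed 0 are {n1 stuck-at-1, n3 stuck-at-0}.
Test 2 (A=0, B=0, C=0): fault-free n0=0, n1=1, n2=0, n3=1 → 1; observed 1. Eliminates n3 stuck-at-0.
Only n1 stuck-at-1 is consistent with every test.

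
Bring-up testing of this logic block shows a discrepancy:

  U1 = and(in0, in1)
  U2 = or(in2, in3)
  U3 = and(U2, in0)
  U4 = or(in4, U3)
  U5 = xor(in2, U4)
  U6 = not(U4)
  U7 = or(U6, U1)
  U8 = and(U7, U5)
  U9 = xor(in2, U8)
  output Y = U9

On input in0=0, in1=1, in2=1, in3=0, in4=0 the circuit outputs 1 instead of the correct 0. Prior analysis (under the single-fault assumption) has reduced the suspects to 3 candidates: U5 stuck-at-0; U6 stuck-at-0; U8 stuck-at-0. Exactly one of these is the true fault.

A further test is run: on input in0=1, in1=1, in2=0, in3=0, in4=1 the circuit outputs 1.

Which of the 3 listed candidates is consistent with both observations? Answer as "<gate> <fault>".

U6 stuck-at-0

Evaluate each candidate on input in0=1, in1=1, in2=0, in3=0, in4=1:
  U5 stuck-at-0: U1=1, U2=0, U3=0, U4=1, U5=0 [stuck-at-0], U6=0, U7=1, U8=0, U9=0 → 0 — eliminated
  U6 stuck-at-0: U1=1, U2=0, U3=0, U4=1, U5=1, U6=0 [stuck-at-0], U7=1, U8=1, U9=1 → 1 — matches
  U8 stuck-at-0: U1=1, U2=0, U3=0, U4=1, U5=1, U6=0, U7=1, U8=0 [stuck-at-0], U9=0 → 0 — eliminated
Only U6 stuck-at-0 reproduces the observed 1.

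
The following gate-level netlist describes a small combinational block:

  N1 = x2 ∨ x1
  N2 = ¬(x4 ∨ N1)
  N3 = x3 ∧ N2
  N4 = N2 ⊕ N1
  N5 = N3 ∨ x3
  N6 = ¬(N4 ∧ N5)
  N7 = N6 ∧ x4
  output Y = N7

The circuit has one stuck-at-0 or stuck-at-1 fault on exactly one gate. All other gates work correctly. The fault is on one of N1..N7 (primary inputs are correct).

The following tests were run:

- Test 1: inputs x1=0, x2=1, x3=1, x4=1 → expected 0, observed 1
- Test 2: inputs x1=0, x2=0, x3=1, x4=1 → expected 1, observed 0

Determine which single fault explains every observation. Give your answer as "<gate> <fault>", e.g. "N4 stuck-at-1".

N2 stuck-at-1

Fault-free values for test 1 (x1=0, x2=1, x3=1, x4=1): N1=1, N2=0, N3=0, N4=1, N5=1, N6=0, N7=0, giving Y=0. Observed 1.
Test 1: faults giving observed 1 are {N1 stuck-at-0, N2 stuck-at-1, N4 stuck-at-0, N5 stuck-at-0, N6 stuck-at-1, N7 stuck-at-1}.
Test 2 (x1=0, x2=0, x3=1, x4=1): fault-free N1=0, N2=0, N3=0, N4=0, N5=1, N6=1, N7=1 → 1; observed 0. Eliminates N1 stuck-at-0, N4 stuck-at-0, N5 stuck-at-0, N6 stuck-at-1, N7 stuck-at-1.
Only N2 stuck-at-1 is consistent with every test.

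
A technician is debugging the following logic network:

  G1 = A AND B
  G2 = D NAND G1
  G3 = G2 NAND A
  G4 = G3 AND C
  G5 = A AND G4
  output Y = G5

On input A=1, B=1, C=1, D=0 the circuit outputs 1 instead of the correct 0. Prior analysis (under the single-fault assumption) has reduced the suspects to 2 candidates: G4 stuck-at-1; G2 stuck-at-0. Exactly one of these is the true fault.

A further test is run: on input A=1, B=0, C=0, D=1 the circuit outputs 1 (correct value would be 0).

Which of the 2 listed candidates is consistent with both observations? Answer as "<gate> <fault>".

G4 stuck-at-1

Evaluate each candidate on input A=1, B=0, C=0, D=1:
  G4 stuck-at-1: G1=0, G2=1, G3=0, G4=1 [stuck-at-1], G5=1 → 1 — matches
  G2 stuck-at-0: G1=0, G2=0 [stuck-at-0], G3=1, G4=0, G5=0 → 0 — eliminated
Only G4 stuck-at-1 reproduces the observed 1.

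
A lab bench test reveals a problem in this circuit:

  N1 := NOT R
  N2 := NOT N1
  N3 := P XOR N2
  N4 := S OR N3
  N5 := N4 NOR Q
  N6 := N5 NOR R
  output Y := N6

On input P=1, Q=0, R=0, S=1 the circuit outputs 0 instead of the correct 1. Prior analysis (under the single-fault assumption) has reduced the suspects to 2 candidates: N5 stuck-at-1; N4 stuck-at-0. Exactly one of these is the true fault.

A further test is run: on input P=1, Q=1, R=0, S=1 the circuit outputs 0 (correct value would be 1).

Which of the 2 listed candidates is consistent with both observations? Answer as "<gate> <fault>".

N5 stuck-at-1

Evaluate each candidate on input P=1, Q=1, R=0, S=1:
  N5 stuck-at-1: N1=1, N2=0, N3=1, N4=1, N5=1 [stuck-at-1], N6=0 → 0 — matches
  N4 stuck-at-0: N1=1, N2=0, N3=1, N4=0 [stuck-at-0], N5=0, N6=1 → 1 — eliminated
Only N5 stuck-at-1 reproduces the observed 0.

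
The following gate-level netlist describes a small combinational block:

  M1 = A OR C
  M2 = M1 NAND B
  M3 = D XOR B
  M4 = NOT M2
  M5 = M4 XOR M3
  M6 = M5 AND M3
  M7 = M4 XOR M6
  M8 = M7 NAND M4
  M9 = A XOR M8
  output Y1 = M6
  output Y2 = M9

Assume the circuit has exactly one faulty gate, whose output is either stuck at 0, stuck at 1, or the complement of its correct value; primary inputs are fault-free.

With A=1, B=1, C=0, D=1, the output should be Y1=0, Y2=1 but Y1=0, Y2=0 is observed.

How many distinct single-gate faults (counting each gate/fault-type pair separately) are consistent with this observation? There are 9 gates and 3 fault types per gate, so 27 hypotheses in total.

12

Fault-free: M1=1, M2=0, M3=0, M4=1, M5=1, M6=0, M7=1, M8=0, M9=1 → Y1=0, Y2=1. Observed Y1=0, Y2=0.
  M1: stuck-at-0, inverted output ✓; others ✗
  M2: stuck-at-1, inverted output ✓; others ✗
  M3: none of the 3 fault types match ✗
  M4: stuck-at-0, inverted output ✓; others ✗
  M5: none of the 3 fault types match ✗
  M6: none of the 3 fault types match ✗
  M7: stuck-at-0, inverted output ✓; others ✗
  M8: stuck-at-1, inverted output ✓; others ✗
  M9: stuck-at-0, inverted output ✓; others ✗
Consistent faults: {M1 stuck-at-0, M1 inverted output, M2 stuck-at-1, M2 inverted output, M4 stuck-at-0, M4 inverted output, M7 stuck-at-0, M7 inverted output, M8 stuck-at-1, M8 inverted output, M9 stuck-at-0, M9 inverted output} — 12 in all.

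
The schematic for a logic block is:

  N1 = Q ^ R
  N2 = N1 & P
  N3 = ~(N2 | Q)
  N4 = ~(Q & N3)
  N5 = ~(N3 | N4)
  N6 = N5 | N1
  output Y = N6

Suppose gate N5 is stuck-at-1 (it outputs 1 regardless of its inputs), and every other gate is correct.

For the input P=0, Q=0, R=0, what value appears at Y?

Propagate with N5 forced: N1=0, N2=0, N3=1, N4=1, N5=1 [stuck-at-1], N6=1.
So Y = 1. (Without the fault it would be 0.)

1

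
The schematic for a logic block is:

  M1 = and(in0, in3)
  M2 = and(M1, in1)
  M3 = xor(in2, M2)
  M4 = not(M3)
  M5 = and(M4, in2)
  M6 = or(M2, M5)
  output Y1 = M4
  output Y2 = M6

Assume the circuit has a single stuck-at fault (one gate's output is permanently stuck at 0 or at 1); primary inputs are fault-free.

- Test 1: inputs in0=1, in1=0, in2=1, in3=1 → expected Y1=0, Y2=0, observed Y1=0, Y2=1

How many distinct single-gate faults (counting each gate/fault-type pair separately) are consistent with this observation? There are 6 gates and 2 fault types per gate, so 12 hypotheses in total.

2

Fault-free: M1=1, M2=0, M3=1, M4=0, M5=0, M6=0 → Y1=0, Y2=0. Observed Y1=0, Y2=1.
  M1 stuck-at-0: output Y1=0, Y2=0 ✗
  M1 stuck-at-1: output Y1=0, Y2=0 ✗
  M2 stuck-at-0: output Y1=0, Y2=0 ✗
  M2 stuck-at-1: output Y1=1, Y2=1 ✗
  M3 stuck-at-0: output Y1=1, Y2=1 ✗
  M3 stuck-at-1: output Y1=0, Y2=0 ✗
  M4 stuck-at-0: output Y1=0, Y2=0 ✗
  M4 stuck-at-1: output Y1=1, Y2=1 ✗
  M5 stuck-at-0: output Y1=0, Y2=0 ✗
  M5 stuck-at-1: output Y1=0, Y2=1 ✓
  M6 stuck-at-0: output Y1=0, Y2=0 ✗
  M6 stuck-at-1: output Y1=0, Y2=1 ✓
Consistent faults: {M5 stuck-at-1, M6 stuck-at-1} — 2 in all.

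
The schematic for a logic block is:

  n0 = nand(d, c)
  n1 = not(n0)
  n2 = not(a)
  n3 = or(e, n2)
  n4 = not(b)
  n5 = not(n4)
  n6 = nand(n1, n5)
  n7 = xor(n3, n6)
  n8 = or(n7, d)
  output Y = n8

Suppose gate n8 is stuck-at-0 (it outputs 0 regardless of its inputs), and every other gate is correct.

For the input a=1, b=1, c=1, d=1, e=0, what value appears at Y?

Propagate with n8 forced: n0=0, n1=1, n2=0, n3=0, n4=0, n5=1, n6=0, n7=0, n8=0 [stuck-at-0].
So Y = 0. (Without the fault it would be 1.)

0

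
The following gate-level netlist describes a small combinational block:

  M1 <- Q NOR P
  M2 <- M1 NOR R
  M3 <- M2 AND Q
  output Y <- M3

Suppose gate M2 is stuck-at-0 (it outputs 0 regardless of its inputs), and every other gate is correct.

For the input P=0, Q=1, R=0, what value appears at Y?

Propagate with M2 forced: M1=0, M2=0 [stuck-at-0], M3=0.
So Y = 0. (Without the fault it would be 1.)

0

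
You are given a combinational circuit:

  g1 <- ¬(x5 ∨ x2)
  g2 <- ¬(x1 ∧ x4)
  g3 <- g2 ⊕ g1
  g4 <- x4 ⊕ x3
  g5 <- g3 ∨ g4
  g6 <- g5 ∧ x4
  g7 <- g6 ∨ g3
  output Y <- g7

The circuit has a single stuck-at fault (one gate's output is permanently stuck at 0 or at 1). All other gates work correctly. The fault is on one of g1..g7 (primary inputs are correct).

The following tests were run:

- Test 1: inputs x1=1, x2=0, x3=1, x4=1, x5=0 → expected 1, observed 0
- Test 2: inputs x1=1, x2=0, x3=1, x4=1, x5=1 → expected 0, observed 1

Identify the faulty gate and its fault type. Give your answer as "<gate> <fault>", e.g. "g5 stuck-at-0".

g2 stuck-at-1

Fault-free values for test 1 (x1=1, x2=0, x3=1, x4=1, x5=0): g1=1, g2=0, g3=1, g4=0, g5=1, g6=1, g7=1, giving Y=1. Observed 0.
Test 1: faults giving observed 0 are {g1 stuck-at-0, g2 stuck-at-1, g3 stuck-at-0, g7 stuck-at-0}.
Test 2 (x1=1, x2=0, x3=1, x4=1, x5=1): fault-free g1=0, g2=0, g3=0, g4=0, g5=0, g6=0, g7=0 → 0; observed 1. Eliminates g1 stuck-at-0, g3 stuck-at-0, g7 stuck-at-0.
Only g2 stuck-at-1 is consistent with every test.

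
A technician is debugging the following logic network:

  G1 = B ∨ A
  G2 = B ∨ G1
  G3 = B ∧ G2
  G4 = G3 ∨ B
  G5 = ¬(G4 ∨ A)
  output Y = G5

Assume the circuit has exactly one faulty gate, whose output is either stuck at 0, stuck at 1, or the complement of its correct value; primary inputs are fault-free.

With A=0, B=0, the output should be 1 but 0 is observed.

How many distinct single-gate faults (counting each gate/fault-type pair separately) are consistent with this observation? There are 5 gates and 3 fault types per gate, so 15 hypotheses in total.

6

Fault-free: G1=0, G2=0, G3=0, G4=0, G5=1 → 1. Observed 0.
  G1: none of the 3 fault types match ✗
  G2: none of the 3 fault types match ✗
  G3: stuck-at-1, inverted output ✓; others ✗
  G4: stuck-at-1, inverted output ✓; others ✗
  G5: stuck-at-0, inverted output ✓; others ✗
Consistent faults: {G3 stuck-at-1, G3 inverted output, G4 stuck-at-1, G4 inverted output, G5 stuck-at-0, G5 inverted output} — 6 in all.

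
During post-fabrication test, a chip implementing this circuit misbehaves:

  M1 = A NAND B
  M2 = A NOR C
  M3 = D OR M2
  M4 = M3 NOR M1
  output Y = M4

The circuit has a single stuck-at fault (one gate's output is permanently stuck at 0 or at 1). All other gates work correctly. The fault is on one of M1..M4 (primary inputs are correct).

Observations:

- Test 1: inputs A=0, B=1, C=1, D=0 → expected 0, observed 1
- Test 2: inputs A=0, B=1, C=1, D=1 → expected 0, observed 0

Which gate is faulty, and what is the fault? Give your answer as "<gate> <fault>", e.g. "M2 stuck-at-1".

M1 stuck-at-0

Fault-free values for test 1 (A=0, B=1, C=1, D=0): M1=1, M2=0, M3=0, M4=0, giving Y=0. Observed 1.
Test 1: faults giving observed 1 are {M1 stuck-at-0, M4 stuck-at-1}.
Test 2 (A=0, B=1, C=1, D=1): fault-free M1=1, M2=0, M3=1, M4=0 → 0; observed 0. Eliminates M4 stuck-at-1.
Only M1 stuck-at-0 is consistent with every test.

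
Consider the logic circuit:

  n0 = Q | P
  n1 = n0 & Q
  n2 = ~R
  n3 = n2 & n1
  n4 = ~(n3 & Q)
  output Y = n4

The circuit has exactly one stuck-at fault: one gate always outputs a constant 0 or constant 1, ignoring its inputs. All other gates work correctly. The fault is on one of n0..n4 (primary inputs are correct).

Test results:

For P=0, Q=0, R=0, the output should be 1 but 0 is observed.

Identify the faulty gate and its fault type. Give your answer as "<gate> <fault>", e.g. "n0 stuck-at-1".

Fault-free values for test 1 (P=0, Q=0, R=0): n0=0, n1=0, n2=1, n3=0, n4=1, giving Y=1. Observed 0.
Test 1: faults giving observed 0 are {n4 stuck-at-0}.
Only n4 stuck-at-0 is consistent with every test.

n4 stuck-at-0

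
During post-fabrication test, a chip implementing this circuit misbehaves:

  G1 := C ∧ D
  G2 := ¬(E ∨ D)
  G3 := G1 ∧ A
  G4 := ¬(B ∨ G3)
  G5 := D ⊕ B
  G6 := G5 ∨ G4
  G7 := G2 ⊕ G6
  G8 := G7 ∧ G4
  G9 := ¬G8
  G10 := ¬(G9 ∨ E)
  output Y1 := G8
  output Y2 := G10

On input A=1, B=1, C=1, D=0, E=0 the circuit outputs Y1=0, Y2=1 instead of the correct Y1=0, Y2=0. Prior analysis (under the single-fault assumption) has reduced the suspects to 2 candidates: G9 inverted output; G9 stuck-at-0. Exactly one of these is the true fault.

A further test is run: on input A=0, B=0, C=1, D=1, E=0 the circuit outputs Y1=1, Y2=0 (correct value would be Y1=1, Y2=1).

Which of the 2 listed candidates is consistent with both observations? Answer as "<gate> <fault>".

G9 inverted output

Evaluate each candidate on input A=0, B=0, C=1, D=1, E=0:
  G9 inverted output: G1=1, G2=0, G3=0, G4=1, G5=1, G6=1, G7=1, G8=1, G9=1 [inverted output], G10=0 → Y1=1, Y2=0 — matches
  G9 stuck-at-0: G1=1, G2=0, G3=0, G4=1, G5=1, G6=1, G7=1, G8=1, G9=0 [stuck-at-0], G10=1 → Y1=1, Y2=1 — eliminated
Only G9 inverted output reproduces the observed Y1=1, Y2=0.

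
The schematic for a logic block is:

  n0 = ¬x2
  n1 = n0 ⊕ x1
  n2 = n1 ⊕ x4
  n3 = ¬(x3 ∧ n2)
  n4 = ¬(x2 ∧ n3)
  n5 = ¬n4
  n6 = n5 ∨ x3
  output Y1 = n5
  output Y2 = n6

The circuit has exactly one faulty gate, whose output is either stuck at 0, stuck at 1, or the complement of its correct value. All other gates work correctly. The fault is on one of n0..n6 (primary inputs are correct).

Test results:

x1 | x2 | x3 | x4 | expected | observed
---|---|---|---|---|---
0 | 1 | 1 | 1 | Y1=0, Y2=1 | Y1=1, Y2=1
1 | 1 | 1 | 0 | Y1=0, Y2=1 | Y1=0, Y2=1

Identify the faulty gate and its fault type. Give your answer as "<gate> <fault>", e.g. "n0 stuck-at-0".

n1 stuck-at-1

Fault-free values for test 1 (x1=0, x2=1, x3=1, x4=1): n0=0, n1=0, n2=1, n3=0, n4=1, n5=0, n6=1, giving Y1=0, Y2=1. Observed Y1=1, Y2=1.
Test 1: faults giving observed Y1=1, Y2=1 are {n0 stuck-at-1, n0 inverted output, n1 stuck-at-1, n1 inverted output, n2 stuck-at-0, n2 inverted output, n3 stuck-at-1, n3 inverted output, n4 stuck-at-0, n4 inverted output, n5 stuck-at-1, n5 inverted output}.
Test 2 (x1=1, x2=1, x3=1, x4=0): fault-free n0=0, n1=1, n2=1, n3=0, n4=1, n5=0, n6=1 → Y1=0, Y2=1; observed Y1=0, Y2=1. Eliminates n0 stuck-at-1, n0 inverted output, n1 inverted output, n2 stuck-at-0, n2 inverted output, n3 stuck-at-1, n3 inverted output, n4 stuck-at-0, n4 inverted output, n5 stuck-at-1, n5 inverted output.
Only n1 stuck-at-1 is consistent with every test.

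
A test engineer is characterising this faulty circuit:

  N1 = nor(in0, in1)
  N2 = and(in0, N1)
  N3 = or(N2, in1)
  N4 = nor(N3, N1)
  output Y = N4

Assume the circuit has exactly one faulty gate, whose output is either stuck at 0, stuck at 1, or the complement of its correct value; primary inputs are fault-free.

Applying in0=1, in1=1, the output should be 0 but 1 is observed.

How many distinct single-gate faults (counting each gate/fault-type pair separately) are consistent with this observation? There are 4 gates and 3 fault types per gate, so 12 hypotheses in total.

Fault-free: N1=0, N2=0, N3=1, N4=0 → 0. Observed 1.
  N1 stuck-at-0: output 0 ✗
  N1 stuck-at-1: output 0 ✗
  N1 inverted output: output 0 ✗
  N2 stuck-at-0: output 0 ✗
  N2 stuck-at-1: output 0 ✗
  N2 inverted output: output 0 ✗
  N3 stuck-at-0: output 1 ✓
  N3 stuck-at-1: output 0 ✗
  N3 inverted output: output 1 ✓
  N4 stuck-at-0: output 0 ✗
  N4 stuck-at-1: output 1 ✓
  N4 inverted output: output 1 ✓
Consistent faults: {N3 stuck-at-0, N3 inverted output, N4 stuck-at-1, N4 inverted output} — 4 in all.

4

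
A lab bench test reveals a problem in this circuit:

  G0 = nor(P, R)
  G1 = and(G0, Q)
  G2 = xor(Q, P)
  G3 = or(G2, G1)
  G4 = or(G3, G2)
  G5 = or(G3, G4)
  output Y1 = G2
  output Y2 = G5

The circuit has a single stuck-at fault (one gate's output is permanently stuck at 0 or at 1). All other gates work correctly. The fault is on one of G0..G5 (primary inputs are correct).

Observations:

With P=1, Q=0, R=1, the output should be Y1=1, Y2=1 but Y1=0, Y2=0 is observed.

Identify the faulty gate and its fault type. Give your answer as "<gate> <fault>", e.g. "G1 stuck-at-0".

Fault-free values for test 1 (P=1, Q=0, R=1): G0=0, G1=0, G2=1, G3=1, G4=1, G5=1, giving Y1=1, Y2=1. Observed Y1=0, Y2=0.
Test 1: faults giving observed Y1=0, Y2=0 are {G2 stuck-at-0}.
Only G2 stuck-at-0 is consistent with every test.

G2 stuck-at-0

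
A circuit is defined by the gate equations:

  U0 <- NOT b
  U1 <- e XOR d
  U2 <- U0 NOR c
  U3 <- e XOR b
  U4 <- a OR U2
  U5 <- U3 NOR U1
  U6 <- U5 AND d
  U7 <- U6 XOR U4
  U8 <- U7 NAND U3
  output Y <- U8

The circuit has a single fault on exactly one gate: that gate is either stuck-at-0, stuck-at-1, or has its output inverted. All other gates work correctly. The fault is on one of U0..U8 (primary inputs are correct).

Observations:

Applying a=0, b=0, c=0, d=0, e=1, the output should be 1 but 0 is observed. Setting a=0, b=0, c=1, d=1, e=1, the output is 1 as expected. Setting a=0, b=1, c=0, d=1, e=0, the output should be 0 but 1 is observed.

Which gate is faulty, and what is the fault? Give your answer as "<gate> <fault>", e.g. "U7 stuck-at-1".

U0 inverted output

Fault-free values for test 1 (a=0, b=0, c=0, d=0, e=1): U0=1, U1=1, U2=0, U3=1, U4=0, U5=0, U6=0, U7=0, U8=1, giving Y=1. Observed 0.
Test 1: faults giving observed 0 are {U0 stuck-at-0, U0 inverted output, U2 stuck-at-1, U2 inverted output, U4 stuck-at-1, U4 inverted output, U6 stuck-at-1, U6 inverted output, U7 stuck-at-1, U7 inverted output, U8 stuck-at-0, U8 inverted output}.
Test 2 (a=0, b=0, c=1, d=1, e=1): fault-free U0=1, U1=0, U2=0, U3=1, U4=0, U5=0, U6=0, U7=0, U8=1 → 1; observed 1. Eliminates U2 stuck-at-1, U2 inverted output, U4 stuck-at-1, U4 inverted output, U6 stuck-at-1, U6 inverted output, U7 stuck-at-1, U7 inverted output, U8 stuck-at-0, U8 inverted output.
Test 3 (a=0, b=1, c=0, d=1, e=0): fault-free U0=0, U1=1, U2=1, U3=1, U4=1, U5=0, U6=0, U7=1, U8=0 → 0; observed 1. Eliminates U0 stuck-at-0.
Only U0 inverted output is consistent with every test.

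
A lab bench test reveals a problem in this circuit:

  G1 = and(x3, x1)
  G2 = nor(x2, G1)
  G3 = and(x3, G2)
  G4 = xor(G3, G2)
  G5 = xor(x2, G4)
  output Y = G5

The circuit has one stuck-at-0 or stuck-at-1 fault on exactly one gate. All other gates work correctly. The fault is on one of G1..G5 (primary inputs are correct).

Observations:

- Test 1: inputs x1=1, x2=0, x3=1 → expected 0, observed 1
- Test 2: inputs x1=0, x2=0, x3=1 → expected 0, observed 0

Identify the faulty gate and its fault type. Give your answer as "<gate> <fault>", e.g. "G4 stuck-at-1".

G3 stuck-at-1

Fault-free values for test 1 (x1=1, x2=0, x3=1): G1=1, G2=0, G3=0, G4=0, G5=0, giving Y=0. Observed 1.
Test 1: faults giving observed 1 are {G3 stuck-at-1, G4 stuck-at-1, G5 stuck-at-1}.
Test 2 (x1=0, x2=0, x3=1): fault-free G1=0, G2=1, G3=1, G4=0, G5=0 → 0; observed 0. Eliminates G4 stuck-at-1, G5 stuck-at-1.
Only G3 stuck-at-1 is consistent with every test.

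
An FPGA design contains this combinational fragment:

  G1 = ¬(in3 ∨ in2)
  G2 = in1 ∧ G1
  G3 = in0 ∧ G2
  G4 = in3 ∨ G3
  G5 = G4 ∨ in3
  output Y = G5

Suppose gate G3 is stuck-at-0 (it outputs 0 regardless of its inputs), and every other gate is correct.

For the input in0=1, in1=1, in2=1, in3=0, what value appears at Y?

Propagate with G3 forced: G1=0, G2=0, G3=0 [stuck-at-0], G4=0, G5=0.
So Y = 0. (Same as the fault-free value — the fault is masked on this input.)

0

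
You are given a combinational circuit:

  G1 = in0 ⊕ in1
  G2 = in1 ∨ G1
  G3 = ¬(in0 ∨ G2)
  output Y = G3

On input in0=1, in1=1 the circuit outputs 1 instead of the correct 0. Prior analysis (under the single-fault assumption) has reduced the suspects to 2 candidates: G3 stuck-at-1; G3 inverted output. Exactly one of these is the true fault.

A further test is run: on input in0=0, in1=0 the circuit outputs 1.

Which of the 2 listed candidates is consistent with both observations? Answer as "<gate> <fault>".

Evaluate each candidate on input in0=0, in1=0:
  G3 stuck-at-1: G1=0, G2=0, G3=1 [stuck-at-1] → 1 — matches
  G3 inverted output: G1=0, G2=0, G3=0 [inverted output] → 0 — eliminated
Only G3 stuck-at-1 reproduces the observed 1.

G3 stuck-at-1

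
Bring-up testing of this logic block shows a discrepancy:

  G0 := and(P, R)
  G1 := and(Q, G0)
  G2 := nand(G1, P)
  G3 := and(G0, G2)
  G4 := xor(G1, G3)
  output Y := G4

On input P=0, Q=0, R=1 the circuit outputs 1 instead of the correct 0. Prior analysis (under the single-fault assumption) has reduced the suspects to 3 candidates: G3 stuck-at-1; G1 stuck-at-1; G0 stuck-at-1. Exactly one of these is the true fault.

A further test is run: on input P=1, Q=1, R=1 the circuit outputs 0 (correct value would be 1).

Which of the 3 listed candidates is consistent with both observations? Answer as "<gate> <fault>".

G3 stuck-at-1

Evaluate each candidate on input P=1, Q=1, R=1:
  G3 stuck-at-1: G0=1, G1=1, G2=0, G3=1 [stuck-at-1], G4=0 → 0 — matches
  G1 stuck-at-1: G0=1, G1=1 [stuck-at-1], G2=0, G3=0, G4=1 → 1 — eliminated
  G0 stuck-at-1: G0=1 [stuck-at-1], G1=1, G2=0, G3=0, G4=1 → 1 — eliminated
Only G3 stuck-at-1 reproduces the observed 0.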